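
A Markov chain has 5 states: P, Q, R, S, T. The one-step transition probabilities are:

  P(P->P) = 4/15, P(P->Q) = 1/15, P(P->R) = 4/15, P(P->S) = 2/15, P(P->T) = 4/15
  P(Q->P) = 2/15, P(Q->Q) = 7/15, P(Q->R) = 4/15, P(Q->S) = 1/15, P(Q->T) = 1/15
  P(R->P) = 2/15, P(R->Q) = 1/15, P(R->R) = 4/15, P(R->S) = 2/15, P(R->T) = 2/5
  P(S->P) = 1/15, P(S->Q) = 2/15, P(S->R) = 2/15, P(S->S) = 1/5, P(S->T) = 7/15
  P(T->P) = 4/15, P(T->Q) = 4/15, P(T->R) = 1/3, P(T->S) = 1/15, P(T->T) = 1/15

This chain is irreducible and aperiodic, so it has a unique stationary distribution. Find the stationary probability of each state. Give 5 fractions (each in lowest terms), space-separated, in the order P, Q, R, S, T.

Answer: 6609/36373 7363/36373 9733/36373 4055/36373 8613/36373

Derivation:
The stationary distribution satisfies pi = pi * P, i.e.:
  pi_P = 4/15*pi_P + 2/15*pi_Q + 2/15*pi_R + 1/15*pi_S + 4/15*pi_T
  pi_Q = 1/15*pi_P + 7/15*pi_Q + 1/15*pi_R + 2/15*pi_S + 4/15*pi_T
  pi_R = 4/15*pi_P + 4/15*pi_Q + 4/15*pi_R + 2/15*pi_S + 1/3*pi_T
  pi_S = 2/15*pi_P + 1/15*pi_Q + 2/15*pi_R + 1/5*pi_S + 1/15*pi_T
  pi_T = 4/15*pi_P + 1/15*pi_Q + 2/5*pi_R + 7/15*pi_S + 1/15*pi_T
with normalization: pi_P + pi_Q + pi_R + pi_S + pi_T = 1.

Using the first 4 balance equations plus normalization, the linear system A*pi = b is:
  [-11/15, 2/15, 2/15, 1/15, 4/15] . pi = 0
  [1/15, -8/15, 1/15, 2/15, 4/15] . pi = 0
  [4/15, 4/15, -11/15, 2/15, 1/3] . pi = 0
  [2/15, 1/15, 2/15, -4/5, 1/15] . pi = 0
  [1, 1, 1, 1, 1] . pi = 1

Solving yields:
  pi_P = 6609/36373
  pi_Q = 7363/36373
  pi_R = 9733/36373
  pi_S = 4055/36373
  pi_T = 8613/36373

Verification (pi * P):
  6609/36373*4/15 + 7363/36373*2/15 + 9733/36373*2/15 + 4055/36373*1/15 + 8613/36373*4/15 = 6609/36373 = pi_P  (ok)
  6609/36373*1/15 + 7363/36373*7/15 + 9733/36373*1/15 + 4055/36373*2/15 + 8613/36373*4/15 = 7363/36373 = pi_Q  (ok)
  6609/36373*4/15 + 7363/36373*4/15 + 9733/36373*4/15 + 4055/36373*2/15 + 8613/36373*1/3 = 9733/36373 = pi_R  (ok)
  6609/36373*2/15 + 7363/36373*1/15 + 9733/36373*2/15 + 4055/36373*1/5 + 8613/36373*1/15 = 4055/36373 = pi_S  (ok)
  6609/36373*4/15 + 7363/36373*1/15 + 9733/36373*2/5 + 4055/36373*7/15 + 8613/36373*1/15 = 8613/36373 = pi_T  (ok)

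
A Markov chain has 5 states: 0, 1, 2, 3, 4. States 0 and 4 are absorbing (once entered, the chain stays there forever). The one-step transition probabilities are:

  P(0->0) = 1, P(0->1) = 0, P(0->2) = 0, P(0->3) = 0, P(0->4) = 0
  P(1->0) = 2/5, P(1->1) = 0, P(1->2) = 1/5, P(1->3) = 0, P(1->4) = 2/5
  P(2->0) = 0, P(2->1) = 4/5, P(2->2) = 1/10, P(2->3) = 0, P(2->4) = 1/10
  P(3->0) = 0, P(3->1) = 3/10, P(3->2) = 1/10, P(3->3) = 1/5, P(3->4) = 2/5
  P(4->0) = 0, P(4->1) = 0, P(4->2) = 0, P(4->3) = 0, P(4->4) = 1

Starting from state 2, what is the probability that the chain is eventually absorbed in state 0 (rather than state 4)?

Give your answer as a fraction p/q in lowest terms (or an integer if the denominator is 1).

Let a_i = P(absorbed in 0 | start in state i).
Boundary conditions: a_0 = 1, a_4 = 0.
For each transient state i, a_i = sum_j P(i->j) * a_j:
  a_1 = 2/5*a_0 + 0*a_1 + 1/5*a_2 + 0*a_3 + 2/5*a_4
  a_2 = 0*a_0 + 4/5*a_1 + 1/10*a_2 + 0*a_3 + 1/10*a_4
  a_3 = 0*a_0 + 3/10*a_1 + 1/10*a_2 + 1/5*a_3 + 2/5*a_4

Substituting a_0 = 1 and a_4 = 0, rearrange to (I - Q) a = r where r[i] = P(i -> 0):
  [1, -1/5, 0] . (a_1, a_2, a_3) = 2/5
  [-4/5, 9/10, 0] . (a_1, a_2, a_3) = 0
  [-3/10, -1/10, 4/5] . (a_1, a_2, a_3) = 0

Solving yields:
  a_1 = 18/37
  a_2 = 16/37
  a_3 = 35/148

Starting state is 2, so the absorption probability is a_2 = 16/37.

Answer: 16/37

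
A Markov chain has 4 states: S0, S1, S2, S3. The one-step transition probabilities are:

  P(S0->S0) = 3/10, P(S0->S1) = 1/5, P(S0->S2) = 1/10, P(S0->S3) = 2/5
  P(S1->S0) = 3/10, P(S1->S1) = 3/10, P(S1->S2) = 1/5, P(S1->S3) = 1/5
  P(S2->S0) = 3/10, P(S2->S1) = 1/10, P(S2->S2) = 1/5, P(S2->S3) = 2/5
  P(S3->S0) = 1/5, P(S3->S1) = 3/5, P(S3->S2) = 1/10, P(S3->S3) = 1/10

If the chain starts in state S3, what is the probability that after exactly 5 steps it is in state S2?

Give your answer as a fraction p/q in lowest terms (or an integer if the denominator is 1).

Answer: 3673/25000

Derivation:
Computing P^5 by repeated multiplication:
P^1 =
  S0: [3/10, 1/5, 1/10, 2/5]
  S1: [3/10, 3/10, 1/5, 1/5]
  S2: [3/10, 1/10, 1/5, 2/5]
  S3: [1/5, 3/5, 1/10, 1/10]
P^2 =
  S0: [13/50, 37/100, 13/100, 6/25]
  S1: [7/25, 29/100, 3/20, 7/25]
  S2: [13/50, 7/20, 13/100, 13/50]
  S3: [29/100, 29/100, 17/100, 1/4]
P^3 =
  S0: [69/250, 8/25, 3/20, 127/500]
  S1: [34/125, 163/500, 18/125, 129/500]
  S2: [137/500, 163/500, 37/250, 63/250]
  S3: [11/40, 39/125, 73/500, 267/1000]
P^4 =
  S0: [1373/5000, 1593/5000, 147/1000, 1299/5000]
  S1: [1371/5000, 1607/5000, 147/1000, 1287/5000]
  S2: [687/2500, 1593/5000, 737/5000, 162/625]
  S3: [2733/10000, 1617/5000, 729/5000, 103/400]
P^5 =
  S0: [13701/50000, 8027/25000, 458/3125, 12917/50000]
  S1: [13713/50000, 801/2500, 3671/25000, 517/2000]
  S2: [1713/6250, 401/1250, 733/5000, 6463/25000]
  S3: [1097/4000, 8019/25000, 3673/25000, 25807/100000]

(P^5)[S3 -> S2] = 3673/25000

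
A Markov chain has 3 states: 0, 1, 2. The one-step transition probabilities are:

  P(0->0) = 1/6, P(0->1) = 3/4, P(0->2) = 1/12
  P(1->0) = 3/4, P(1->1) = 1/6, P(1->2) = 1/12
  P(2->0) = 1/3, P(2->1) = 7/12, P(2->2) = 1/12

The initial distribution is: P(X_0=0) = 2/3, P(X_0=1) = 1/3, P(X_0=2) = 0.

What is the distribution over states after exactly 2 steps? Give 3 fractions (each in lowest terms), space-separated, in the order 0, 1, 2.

Propagating the distribution step by step (d_{t+1} = d_t * P):
d_0 = (0=2/3, 1=1/3, 2=0)
  d_1[0] = 2/3*1/6 + 1/3*3/4 + 0*1/3 = 13/36
  d_1[1] = 2/3*3/4 + 1/3*1/6 + 0*7/12 = 5/9
  d_1[2] = 2/3*1/12 + 1/3*1/12 + 0*1/12 = 1/12
d_1 = (0=13/36, 1=5/9, 2=1/12)
  d_2[0] = 13/36*1/6 + 5/9*3/4 + 1/12*1/3 = 109/216
  d_2[1] = 13/36*3/4 + 5/9*1/6 + 1/12*7/12 = 89/216
  d_2[2] = 13/36*1/12 + 5/9*1/12 + 1/12*1/12 = 1/12
d_2 = (0=109/216, 1=89/216, 2=1/12)

Answer: 109/216 89/216 1/12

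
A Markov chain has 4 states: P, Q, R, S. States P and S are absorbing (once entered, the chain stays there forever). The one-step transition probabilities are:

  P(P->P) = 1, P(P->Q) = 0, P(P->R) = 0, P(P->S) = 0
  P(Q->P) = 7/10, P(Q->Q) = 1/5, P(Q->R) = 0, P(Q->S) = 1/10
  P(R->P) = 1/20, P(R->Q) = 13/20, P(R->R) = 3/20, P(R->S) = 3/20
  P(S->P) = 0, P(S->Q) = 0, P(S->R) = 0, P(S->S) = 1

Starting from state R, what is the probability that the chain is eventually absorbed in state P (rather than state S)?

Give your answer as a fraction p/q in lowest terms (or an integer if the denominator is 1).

Let a_i = P(absorbed in P | start in state i).
Boundary conditions: a_P = 1, a_S = 0.
For each transient state i, a_i = sum_j P(i->j) * a_j:
  a_Q = 7/10*a_P + 1/5*a_Q + 0*a_R + 1/10*a_S
  a_R = 1/20*a_P + 13/20*a_Q + 3/20*a_R + 3/20*a_S

Substituting a_P = 1 and a_S = 0, rearrange to (I - Q) a = r where r[i] = P(i -> P):
  [4/5, 0] . (a_Q, a_R) = 7/10
  [-13/20, 17/20] . (a_Q, a_R) = 1/20

Solving yields:
  a_Q = 7/8
  a_R = 99/136

Starting state is R, so the absorption probability is a_R = 99/136.

Answer: 99/136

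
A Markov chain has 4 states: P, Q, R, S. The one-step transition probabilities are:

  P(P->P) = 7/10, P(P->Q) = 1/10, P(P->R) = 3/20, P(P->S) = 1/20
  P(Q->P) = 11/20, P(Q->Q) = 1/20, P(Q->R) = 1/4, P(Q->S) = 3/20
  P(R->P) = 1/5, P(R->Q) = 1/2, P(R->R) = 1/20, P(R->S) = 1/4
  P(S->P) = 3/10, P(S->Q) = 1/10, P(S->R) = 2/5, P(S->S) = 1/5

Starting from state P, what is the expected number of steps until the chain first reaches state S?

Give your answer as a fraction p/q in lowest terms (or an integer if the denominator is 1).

Answer: 892/85

Derivation:
Let h_i = expected steps to first reach S from state i.
Boundary: h_S = 0.
First-step equations for the other states:
  h_P = 1 + 7/10*h_P + 1/10*h_Q + 3/20*h_R + 1/20*h_S
  h_Q = 1 + 11/20*h_P + 1/20*h_Q + 1/4*h_R + 3/20*h_S
  h_R = 1 + 1/5*h_P + 1/2*h_Q + 1/20*h_R + 1/4*h_S

Substituting h_S = 0 and rearranging gives the linear system (I - Q) h = 1:
  [3/10, -1/10, -3/20] . (h_P, h_Q, h_R) = 1
  [-11/20, 19/20, -1/4] . (h_P, h_Q, h_R) = 1
  [-1/5, -1/2, 19/20] . (h_P, h_Q, h_R) = 1

Solving yields:
  h_P = 892/85
  h_Q = 788/85
  h_R = 692/85

Starting state is P, so the expected hitting time is h_P = 892/85.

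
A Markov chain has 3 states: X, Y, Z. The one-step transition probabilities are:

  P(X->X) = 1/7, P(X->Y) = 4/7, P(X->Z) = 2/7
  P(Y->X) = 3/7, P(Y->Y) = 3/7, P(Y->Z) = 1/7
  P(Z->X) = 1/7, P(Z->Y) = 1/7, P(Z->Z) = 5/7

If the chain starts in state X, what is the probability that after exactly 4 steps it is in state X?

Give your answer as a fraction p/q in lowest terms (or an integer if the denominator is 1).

Answer: 603/2401

Derivation:
Computing P^4 by repeated multiplication:
P^1 =
  X: [1/7, 4/7, 2/7]
  Y: [3/7, 3/7, 1/7]
  Z: [1/7, 1/7, 5/7]
P^2 =
  X: [15/49, 18/49, 16/49]
  Y: [13/49, 22/49, 2/7]
  Z: [9/49, 12/49, 4/7]
P^3 =
  X: [85/343, 130/343, 128/343]
  Y: [93/343, 132/343, 118/343]
  Z: [73/343, 100/343, 170/343]
P^4 =
  X: [603/2401, 858/2401, 940/2401]
  Y: [607/2401, 886/2401, 908/2401]
  Z: [543/2401, 762/2401, 1096/2401]

(P^4)[X -> X] = 603/2401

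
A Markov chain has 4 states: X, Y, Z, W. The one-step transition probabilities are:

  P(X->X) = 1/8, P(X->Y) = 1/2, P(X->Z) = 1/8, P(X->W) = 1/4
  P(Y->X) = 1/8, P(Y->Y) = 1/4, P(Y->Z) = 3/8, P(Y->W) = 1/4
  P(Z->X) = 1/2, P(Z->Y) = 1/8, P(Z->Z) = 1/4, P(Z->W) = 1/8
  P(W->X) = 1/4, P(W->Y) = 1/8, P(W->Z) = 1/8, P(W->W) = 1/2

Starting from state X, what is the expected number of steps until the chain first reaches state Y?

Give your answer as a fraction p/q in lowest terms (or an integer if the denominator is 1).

Answer: 112/37

Derivation:
Let h_i = expected steps to first reach Y from state i.
Boundary: h_Y = 0.
First-step equations for the other states:
  h_X = 1 + 1/8*h_X + 1/2*h_Y + 1/8*h_Z + 1/4*h_W
  h_Z = 1 + 1/2*h_X + 1/8*h_Y + 1/4*h_Z + 1/8*h_W
  h_W = 1 + 1/4*h_X + 1/8*h_Y + 1/8*h_Z + 1/2*h_W

Substituting h_Y = 0 and rearranging gives the linear system (I - Q) h = 1:
  [7/8, -1/8, -1/4] . (h_X, h_Z, h_W) = 1
  [-1/2, 3/4, -1/8] . (h_X, h_Z, h_W) = 1
  [-1/4, -1/8, 1/2] . (h_X, h_Z, h_W) = 1

Solving yields:
  h_X = 112/37
  h_Z = 152/37
  h_W = 168/37

Starting state is X, so the expected hitting time is h_X = 112/37.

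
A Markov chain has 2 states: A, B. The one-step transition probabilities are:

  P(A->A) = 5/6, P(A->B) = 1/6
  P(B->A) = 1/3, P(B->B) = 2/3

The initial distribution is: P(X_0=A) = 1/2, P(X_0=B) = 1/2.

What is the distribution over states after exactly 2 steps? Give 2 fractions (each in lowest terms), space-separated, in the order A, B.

Propagating the distribution step by step (d_{t+1} = d_t * P):
d_0 = (A=1/2, B=1/2)
  d_1[A] = 1/2*5/6 + 1/2*1/3 = 7/12
  d_1[B] = 1/2*1/6 + 1/2*2/3 = 5/12
d_1 = (A=7/12, B=5/12)
  d_2[A] = 7/12*5/6 + 5/12*1/3 = 5/8
  d_2[B] = 7/12*1/6 + 5/12*2/3 = 3/8
d_2 = (A=5/8, B=3/8)

Answer: 5/8 3/8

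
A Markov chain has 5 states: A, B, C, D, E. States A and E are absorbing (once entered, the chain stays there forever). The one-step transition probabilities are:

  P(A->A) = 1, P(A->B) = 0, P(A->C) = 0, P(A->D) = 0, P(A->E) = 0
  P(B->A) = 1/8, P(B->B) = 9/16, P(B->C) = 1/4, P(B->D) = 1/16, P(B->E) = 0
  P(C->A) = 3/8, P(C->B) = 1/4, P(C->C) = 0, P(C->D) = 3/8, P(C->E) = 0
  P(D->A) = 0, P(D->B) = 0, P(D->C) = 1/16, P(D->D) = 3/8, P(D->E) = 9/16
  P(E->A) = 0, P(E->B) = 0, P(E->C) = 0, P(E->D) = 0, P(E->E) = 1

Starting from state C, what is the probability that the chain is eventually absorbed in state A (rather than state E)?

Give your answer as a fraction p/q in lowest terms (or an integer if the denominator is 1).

Answer: 250/457

Derivation:
Let a_i = P(absorbed in A | start in state i).
Boundary conditions: a_A = 1, a_E = 0.
For each transient state i, a_i = sum_j P(i->j) * a_j:
  a_B = 1/8*a_A + 9/16*a_B + 1/4*a_C + 1/16*a_D + 0*a_E
  a_C = 3/8*a_A + 1/4*a_B + 0*a_C + 3/8*a_D + 0*a_E
  a_D = 0*a_A + 0*a_B + 1/16*a_C + 3/8*a_D + 9/16*a_E

Substituting a_A = 1 and a_E = 0, rearrange to (I - Q) a = r where r[i] = P(i -> A):
  [7/16, -1/4, -1/16] . (a_B, a_C, a_D) = 1/8
  [-1/4, 1, -3/8] . (a_B, a_C, a_D) = 3/8
  [0, -1/16, 5/8] . (a_B, a_C, a_D) = 0

Solving yields:
  a_B = 277/457
  a_C = 250/457
  a_D = 25/457

Starting state is C, so the absorption probability is a_C = 250/457.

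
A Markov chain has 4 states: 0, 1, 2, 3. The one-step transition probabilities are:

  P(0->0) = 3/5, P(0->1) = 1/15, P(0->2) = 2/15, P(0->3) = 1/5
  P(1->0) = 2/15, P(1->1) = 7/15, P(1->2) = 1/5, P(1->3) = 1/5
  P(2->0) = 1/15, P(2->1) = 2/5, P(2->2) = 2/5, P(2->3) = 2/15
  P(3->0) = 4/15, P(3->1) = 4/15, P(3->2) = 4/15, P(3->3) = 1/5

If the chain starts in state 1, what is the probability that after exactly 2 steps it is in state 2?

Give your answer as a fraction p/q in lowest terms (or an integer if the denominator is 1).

Computing P^2 by repeated multiplication:
P^1 =
  0: [3/5, 1/15, 2/15, 1/5]
  1: [2/15, 7/15, 1/5, 1/5]
  2: [1/15, 2/5, 2/5, 2/15]
  3: [4/15, 4/15, 4/15, 1/5]
P^2 =
  0: [97/225, 8/45, 1/5, 43/225]
  1: [47/225, 9/25, 11/45, 14/75]
  2: [7/45, 29/75, 64/225, 13/75]
  3: [4/15, 68/225, 56/225, 41/225]

(P^2)[1 -> 2] = 11/45

Answer: 11/45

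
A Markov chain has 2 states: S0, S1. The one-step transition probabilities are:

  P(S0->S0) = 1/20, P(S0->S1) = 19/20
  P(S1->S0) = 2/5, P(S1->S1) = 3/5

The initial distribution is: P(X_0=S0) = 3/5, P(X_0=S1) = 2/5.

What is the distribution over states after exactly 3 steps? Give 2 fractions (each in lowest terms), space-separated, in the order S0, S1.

Answer: 11331/40000 28669/40000

Derivation:
Propagating the distribution step by step (d_{t+1} = d_t * P):
d_0 = (S0=3/5, S1=2/5)
  d_1[S0] = 3/5*1/20 + 2/5*2/5 = 19/100
  d_1[S1] = 3/5*19/20 + 2/5*3/5 = 81/100
d_1 = (S0=19/100, S1=81/100)
  d_2[S0] = 19/100*1/20 + 81/100*2/5 = 667/2000
  d_2[S1] = 19/100*19/20 + 81/100*3/5 = 1333/2000
d_2 = (S0=667/2000, S1=1333/2000)
  d_3[S0] = 667/2000*1/20 + 1333/2000*2/5 = 11331/40000
  d_3[S1] = 667/2000*19/20 + 1333/2000*3/5 = 28669/40000
d_3 = (S0=11331/40000, S1=28669/40000)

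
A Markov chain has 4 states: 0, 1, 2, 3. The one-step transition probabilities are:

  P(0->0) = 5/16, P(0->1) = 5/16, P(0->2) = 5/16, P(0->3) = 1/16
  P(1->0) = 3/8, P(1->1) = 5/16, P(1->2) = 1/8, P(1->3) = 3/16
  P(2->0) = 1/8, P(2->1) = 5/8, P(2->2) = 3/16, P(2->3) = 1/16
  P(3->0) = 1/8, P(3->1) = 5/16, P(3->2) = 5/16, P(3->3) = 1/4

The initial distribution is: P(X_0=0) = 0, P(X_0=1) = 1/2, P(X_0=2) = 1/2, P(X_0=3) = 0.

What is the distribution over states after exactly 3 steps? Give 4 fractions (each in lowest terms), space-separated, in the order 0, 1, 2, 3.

Propagating the distribution step by step (d_{t+1} = d_t * P):
d_0 = (0=0, 1=1/2, 2=1/2, 3=0)
  d_1[0] = 0*5/16 + 1/2*3/8 + 1/2*1/8 + 0*1/8 = 1/4
  d_1[1] = 0*5/16 + 1/2*5/16 + 1/2*5/8 + 0*5/16 = 15/32
  d_1[2] = 0*5/16 + 1/2*1/8 + 1/2*3/16 + 0*5/16 = 5/32
  d_1[3] = 0*1/16 + 1/2*3/16 + 1/2*1/16 + 0*1/4 = 1/8
d_1 = (0=1/4, 1=15/32, 2=5/32, 3=1/8)
  d_2[0] = 1/4*5/16 + 15/32*3/8 + 5/32*1/8 + 1/8*1/8 = 37/128
  d_2[1] = 1/4*5/16 + 15/32*5/16 + 5/32*5/8 + 1/8*5/16 = 185/512
  d_2[2] = 1/4*5/16 + 15/32*1/8 + 5/32*3/16 + 1/8*5/16 = 105/512
  d_2[3] = 1/4*1/16 + 15/32*3/16 + 5/32*1/16 + 1/8*1/4 = 37/256
d_2 = (0=37/128, 1=185/512, 2=105/512, 3=37/256)
  d_3[0] = 37/128*5/16 + 185/512*3/8 + 105/512*1/8 + 37/256*1/8 = 69/256
  d_3[1] = 37/128*5/16 + 185/512*5/16 + 105/512*5/8 + 37/256*5/16 = 3085/8192
  d_3[2] = 37/128*5/16 + 185/512*1/8 + 105/512*3/16 + 37/256*5/16 = 1795/8192
  d_3[3] = 37/128*1/16 + 185/512*3/16 + 105/512*1/16 + 37/256*1/4 = 69/512
d_3 = (0=69/256, 1=3085/8192, 2=1795/8192, 3=69/512)

Answer: 69/256 3085/8192 1795/8192 69/512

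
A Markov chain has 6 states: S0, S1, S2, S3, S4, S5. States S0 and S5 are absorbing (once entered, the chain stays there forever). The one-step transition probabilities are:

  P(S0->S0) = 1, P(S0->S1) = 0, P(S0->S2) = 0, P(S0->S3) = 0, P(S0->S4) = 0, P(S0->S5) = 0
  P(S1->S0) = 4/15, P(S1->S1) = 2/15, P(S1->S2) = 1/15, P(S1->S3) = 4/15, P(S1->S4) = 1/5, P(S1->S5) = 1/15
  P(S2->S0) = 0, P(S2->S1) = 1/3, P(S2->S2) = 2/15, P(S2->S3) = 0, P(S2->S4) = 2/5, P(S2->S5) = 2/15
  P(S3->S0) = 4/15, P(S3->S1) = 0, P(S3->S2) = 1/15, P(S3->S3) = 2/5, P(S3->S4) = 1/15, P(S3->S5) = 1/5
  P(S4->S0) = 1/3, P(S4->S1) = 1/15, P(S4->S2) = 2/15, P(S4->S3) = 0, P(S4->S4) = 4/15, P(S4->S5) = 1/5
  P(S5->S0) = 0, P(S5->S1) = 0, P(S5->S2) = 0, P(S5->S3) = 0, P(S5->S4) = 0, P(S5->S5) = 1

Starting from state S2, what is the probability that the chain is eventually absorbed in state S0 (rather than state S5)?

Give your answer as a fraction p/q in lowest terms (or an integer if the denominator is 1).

Let a_i = P(absorbed in S0 | start in state i).
Boundary conditions: a_S0 = 1, a_S5 = 0.
For each transient state i, a_i = sum_j P(i->j) * a_j:
  a_S1 = 4/15*a_S0 + 2/15*a_S1 + 1/15*a_S2 + 4/15*a_S3 + 1/5*a_S4 + 1/15*a_S5
  a_S2 = 0*a_S0 + 1/3*a_S1 + 2/15*a_S2 + 0*a_S3 + 2/5*a_S4 + 2/15*a_S5
  a_S3 = 4/15*a_S0 + 0*a_S1 + 1/15*a_S2 + 2/5*a_S3 + 1/15*a_S4 + 1/5*a_S5
  a_S4 = 1/3*a_S0 + 1/15*a_S1 + 2/15*a_S2 + 0*a_S3 + 4/15*a_S4 + 1/5*a_S5

Substituting a_S0 = 1 and a_S5 = 0, rearrange to (I - Q) a = r where r[i] = P(i -> S0):
  [13/15, -1/15, -4/15, -1/5] . (a_S1, a_S2, a_S3, a_S4) = 4/15
  [-1/3, 13/15, 0, -2/5] . (a_S1, a_S2, a_S3, a_S4) = 0
  [0, -1/15, 3/5, -1/15] . (a_S1, a_S2, a_S3, a_S4) = 4/15
  [-1/15, -2/15, 0, 11/15] . (a_S1, a_S2, a_S3, a_S4) = 1/3

Solving yields:
  a_S1 = 9217/13821
  a_S2 = 7457/13821
  a_S3 = 7913/13821
  a_S4 = 8476/13821

Starting state is S2, so the absorption probability is a_S2 = 7457/13821.

Answer: 7457/13821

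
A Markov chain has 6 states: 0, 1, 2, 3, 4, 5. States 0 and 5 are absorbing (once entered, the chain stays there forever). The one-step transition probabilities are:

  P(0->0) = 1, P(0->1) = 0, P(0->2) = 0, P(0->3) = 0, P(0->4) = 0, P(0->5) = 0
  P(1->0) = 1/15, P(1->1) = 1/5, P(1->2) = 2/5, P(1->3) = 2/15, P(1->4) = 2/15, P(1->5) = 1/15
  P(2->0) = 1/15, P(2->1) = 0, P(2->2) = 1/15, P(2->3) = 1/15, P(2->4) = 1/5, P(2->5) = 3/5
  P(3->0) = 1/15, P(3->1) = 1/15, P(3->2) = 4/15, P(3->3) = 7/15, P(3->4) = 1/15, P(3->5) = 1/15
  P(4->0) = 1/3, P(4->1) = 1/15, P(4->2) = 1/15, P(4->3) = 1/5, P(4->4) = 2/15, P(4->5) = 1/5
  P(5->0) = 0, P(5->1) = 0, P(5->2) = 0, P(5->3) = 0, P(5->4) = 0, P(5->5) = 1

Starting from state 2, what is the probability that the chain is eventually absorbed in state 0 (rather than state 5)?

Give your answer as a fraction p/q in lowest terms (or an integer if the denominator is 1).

Answer: 2957/14618

Derivation:
Let a_i = P(absorbed in 0 | start in state i).
Boundary conditions: a_0 = 1, a_5 = 0.
For each transient state i, a_i = sum_j P(i->j) * a_j:
  a_1 = 1/15*a_0 + 1/5*a_1 + 2/5*a_2 + 2/15*a_3 + 2/15*a_4 + 1/15*a_5
  a_2 = 1/15*a_0 + 0*a_1 + 1/15*a_2 + 1/15*a_3 + 1/5*a_4 + 3/5*a_5
  a_3 = 1/15*a_0 + 1/15*a_1 + 4/15*a_2 + 7/15*a_3 + 1/15*a_4 + 1/15*a_5
  a_4 = 1/3*a_0 + 1/15*a_1 + 1/15*a_2 + 1/5*a_3 + 2/15*a_4 + 1/5*a_5

Substituting a_0 = 1 and a_5 = 0, rearrange to (I - Q) a = r where r[i] = P(i -> 0):
  [4/5, -2/5, -2/15, -2/15] . (a_1, a_2, a_3, a_4) = 1/15
  [0, 14/15, -1/15, -1/5] . (a_1, a_2, a_3, a_4) = 1/15
  [-1/15, -4/15, 8/15, -1/15] . (a_1, a_2, a_3, a_4) = 1/15
  [-1/15, -1/15, -1/5, 13/15] . (a_1, a_2, a_3, a_4) = 1/3

Solving yields:
  a_1 = 4719/14618
  a_2 = 2957/14618
  a_3 = 4811/14618
  a_4 = 7323/14618

Starting state is 2, so the absorption probability is a_2 = 2957/14618.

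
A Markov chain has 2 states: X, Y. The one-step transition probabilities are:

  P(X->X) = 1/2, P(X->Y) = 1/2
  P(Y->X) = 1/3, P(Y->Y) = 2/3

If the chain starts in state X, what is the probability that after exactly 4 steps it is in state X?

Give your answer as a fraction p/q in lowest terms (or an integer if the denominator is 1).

Answer: 173/432

Derivation:
Computing P^4 by repeated multiplication:
P^1 =
  X: [1/2, 1/2]
  Y: [1/3, 2/3]
P^2 =
  X: [5/12, 7/12]
  Y: [7/18, 11/18]
P^3 =
  X: [29/72, 43/72]
  Y: [43/108, 65/108]
P^4 =
  X: [173/432, 259/432]
  Y: [259/648, 389/648]

(P^4)[X -> X] = 173/432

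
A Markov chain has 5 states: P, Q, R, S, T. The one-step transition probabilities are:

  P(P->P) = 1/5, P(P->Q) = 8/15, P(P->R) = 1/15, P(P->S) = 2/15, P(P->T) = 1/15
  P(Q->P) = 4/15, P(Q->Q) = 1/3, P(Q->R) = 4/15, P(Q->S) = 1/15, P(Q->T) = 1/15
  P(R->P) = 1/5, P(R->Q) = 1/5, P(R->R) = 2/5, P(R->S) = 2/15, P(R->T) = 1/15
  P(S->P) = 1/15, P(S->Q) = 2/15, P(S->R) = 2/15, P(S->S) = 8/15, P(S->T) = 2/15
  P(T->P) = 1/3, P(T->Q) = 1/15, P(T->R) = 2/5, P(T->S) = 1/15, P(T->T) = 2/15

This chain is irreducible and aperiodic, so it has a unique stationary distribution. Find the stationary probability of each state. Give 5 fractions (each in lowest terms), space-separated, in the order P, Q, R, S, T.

The stationary distribution satisfies pi = pi * P, i.e.:
  pi_P = 1/5*pi_P + 4/15*pi_Q + 1/5*pi_R + 1/15*pi_S + 1/3*pi_T
  pi_Q = 8/15*pi_P + 1/3*pi_Q + 1/5*pi_R + 2/15*pi_S + 1/15*pi_T
  pi_R = 1/15*pi_P + 4/15*pi_Q + 2/5*pi_R + 2/15*pi_S + 2/5*pi_T
  pi_S = 2/15*pi_P + 1/15*pi_Q + 2/15*pi_R + 8/15*pi_S + 1/15*pi_T
  pi_T = 1/15*pi_P + 1/15*pi_Q + 1/15*pi_R + 2/15*pi_S + 2/15*pi_T
with normalization: pi_P + pi_Q + pi_R + pi_S + pi_T = 1.

Using the first 4 balance equations plus normalization, the linear system A*pi = b is:
  [-4/5, 4/15, 1/5, 1/15, 1/3] . pi = 0
  [8/15, -2/3, 1/5, 2/15, 1/15] . pi = 0
  [1/15, 4/15, -3/5, 2/15, 2/5] . pi = 0
  [2/15, 1/15, 2/15, -7/15, 1/15] . pi = 0
  [1, 1, 1, 1, 1] . pi = 1

Solving yields:
  pi_P = 1631/7920
  pi_Q = 1345/4752
  pi_R = 5827/23760
  pi_S = 431/2376
  pi_T = 401/4752

Verification (pi * P):
  1631/7920*1/5 + 1345/4752*4/15 + 5827/23760*1/5 + 431/2376*1/15 + 401/4752*1/3 = 1631/7920 = pi_P  (ok)
  1631/7920*8/15 + 1345/4752*1/3 + 5827/23760*1/5 + 431/2376*2/15 + 401/4752*1/15 = 1345/4752 = pi_Q  (ok)
  1631/7920*1/15 + 1345/4752*4/15 + 5827/23760*2/5 + 431/2376*2/15 + 401/4752*2/5 = 5827/23760 = pi_R  (ok)
  1631/7920*2/15 + 1345/4752*1/15 + 5827/23760*2/15 + 431/2376*8/15 + 401/4752*1/15 = 431/2376 = pi_S  (ok)
  1631/7920*1/15 + 1345/4752*1/15 + 5827/23760*1/15 + 431/2376*2/15 + 401/4752*2/15 = 401/4752 = pi_T  (ok)

Answer: 1631/7920 1345/4752 5827/23760 431/2376 401/4752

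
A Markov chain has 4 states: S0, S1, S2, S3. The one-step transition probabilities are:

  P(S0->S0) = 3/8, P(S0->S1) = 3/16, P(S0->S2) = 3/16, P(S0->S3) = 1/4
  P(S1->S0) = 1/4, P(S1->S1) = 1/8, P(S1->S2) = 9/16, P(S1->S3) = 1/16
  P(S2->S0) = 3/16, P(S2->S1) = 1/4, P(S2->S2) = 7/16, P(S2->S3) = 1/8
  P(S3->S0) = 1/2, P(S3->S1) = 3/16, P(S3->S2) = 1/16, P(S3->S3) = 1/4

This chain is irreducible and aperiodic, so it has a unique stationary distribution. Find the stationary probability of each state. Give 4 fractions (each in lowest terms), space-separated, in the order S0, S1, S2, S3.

The stationary distribution satisfies pi = pi * P, i.e.:
  pi_S0 = 3/8*pi_S0 + 1/4*pi_S1 + 3/16*pi_S2 + 1/2*pi_S3
  pi_S1 = 3/16*pi_S0 + 1/8*pi_S1 + 1/4*pi_S2 + 3/16*pi_S3
  pi_S2 = 3/16*pi_S0 + 9/16*pi_S1 + 7/16*pi_S2 + 1/16*pi_S3
  pi_S3 = 1/4*pi_S0 + 1/16*pi_S1 + 1/8*pi_S2 + 1/4*pi_S3
with normalization: pi_S0 + pi_S1 + pi_S2 + pi_S3 = 1.

Using the first 3 balance equations plus normalization, the linear system A*pi = b is:
  [-5/8, 1/4, 3/16, 1/2] . pi = 0
  [3/16, -7/8, 1/4, 3/16] . pi = 0
  [3/16, 9/16, -9/16, 1/16] . pi = 0
  [1, 1, 1, 1] . pi = 1

Solving yields:
  pi_S0 = 967/3094
  pi_S1 = 302/1547
  pi_S2 = 29/91
  pi_S3 = 537/3094

Verification (pi * P):
  967/3094*3/8 + 302/1547*1/4 + 29/91*3/16 + 537/3094*1/2 = 967/3094 = pi_S0  (ok)
  967/3094*3/16 + 302/1547*1/8 + 29/91*1/4 + 537/3094*3/16 = 302/1547 = pi_S1  (ok)
  967/3094*3/16 + 302/1547*9/16 + 29/91*7/16 + 537/3094*1/16 = 29/91 = pi_S2  (ok)
  967/3094*1/4 + 302/1547*1/16 + 29/91*1/8 + 537/3094*1/4 = 537/3094 = pi_S3  (ok)

Answer: 967/3094 302/1547 29/91 537/3094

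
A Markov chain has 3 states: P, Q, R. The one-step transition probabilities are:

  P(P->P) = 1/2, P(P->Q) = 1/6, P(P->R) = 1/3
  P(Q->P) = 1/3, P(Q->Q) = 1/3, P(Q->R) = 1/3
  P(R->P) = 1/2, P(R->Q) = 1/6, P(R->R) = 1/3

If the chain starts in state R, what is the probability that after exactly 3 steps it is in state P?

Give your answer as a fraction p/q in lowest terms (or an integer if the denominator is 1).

Answer: 101/216

Derivation:
Computing P^3 by repeated multiplication:
P^1 =
  P: [1/2, 1/6, 1/3]
  Q: [1/3, 1/3, 1/3]
  R: [1/2, 1/6, 1/3]
P^2 =
  P: [17/36, 7/36, 1/3]
  Q: [4/9, 2/9, 1/3]
  R: [17/36, 7/36, 1/3]
P^3 =
  P: [101/216, 43/216, 1/3]
  Q: [25/54, 11/54, 1/3]
  R: [101/216, 43/216, 1/3]

(P^3)[R -> P] = 101/216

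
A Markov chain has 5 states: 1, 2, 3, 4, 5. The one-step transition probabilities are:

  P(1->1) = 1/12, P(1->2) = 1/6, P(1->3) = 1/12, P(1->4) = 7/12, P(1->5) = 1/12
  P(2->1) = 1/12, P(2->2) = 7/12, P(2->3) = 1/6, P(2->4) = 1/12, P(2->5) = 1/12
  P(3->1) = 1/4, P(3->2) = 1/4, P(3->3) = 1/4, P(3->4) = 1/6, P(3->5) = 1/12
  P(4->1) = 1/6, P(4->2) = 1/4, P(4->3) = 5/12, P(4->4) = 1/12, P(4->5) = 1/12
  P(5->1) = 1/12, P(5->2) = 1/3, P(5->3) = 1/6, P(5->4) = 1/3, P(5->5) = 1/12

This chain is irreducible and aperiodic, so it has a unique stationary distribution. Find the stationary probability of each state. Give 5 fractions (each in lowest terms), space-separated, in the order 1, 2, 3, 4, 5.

Answer: 801/5884 6503/17652 1303/5884 561/2942 1/12

Derivation:
The stationary distribution satisfies pi = pi * P, i.e.:
  pi_1 = 1/12*pi_1 + 1/12*pi_2 + 1/4*pi_3 + 1/6*pi_4 + 1/12*pi_5
  pi_2 = 1/6*pi_1 + 7/12*pi_2 + 1/4*pi_3 + 1/4*pi_4 + 1/3*pi_5
  pi_3 = 1/12*pi_1 + 1/6*pi_2 + 1/4*pi_3 + 5/12*pi_4 + 1/6*pi_5
  pi_4 = 7/12*pi_1 + 1/12*pi_2 + 1/6*pi_3 + 1/12*pi_4 + 1/3*pi_5
  pi_5 = 1/12*pi_1 + 1/12*pi_2 + 1/12*pi_3 + 1/12*pi_4 + 1/12*pi_5
with normalization: pi_1 + pi_2 + pi_3 + pi_4 + pi_5 = 1.

Using the first 4 balance equations plus normalization, the linear system A*pi = b is:
  [-11/12, 1/12, 1/4, 1/6, 1/12] . pi = 0
  [1/6, -5/12, 1/4, 1/4, 1/3] . pi = 0
  [1/12, 1/6, -3/4, 5/12, 1/6] . pi = 0
  [7/12, 1/12, 1/6, -11/12, 1/3] . pi = 0
  [1, 1, 1, 1, 1] . pi = 1

Solving yields:
  pi_1 = 801/5884
  pi_2 = 6503/17652
  pi_3 = 1303/5884
  pi_4 = 561/2942
  pi_5 = 1/12

Verification (pi * P):
  801/5884*1/12 + 6503/17652*1/12 + 1303/5884*1/4 + 561/2942*1/6 + 1/12*1/12 = 801/5884 = pi_1  (ok)
  801/5884*1/6 + 6503/17652*7/12 + 1303/5884*1/4 + 561/2942*1/4 + 1/12*1/3 = 6503/17652 = pi_2  (ok)
  801/5884*1/12 + 6503/17652*1/6 + 1303/5884*1/4 + 561/2942*5/12 + 1/12*1/6 = 1303/5884 = pi_3  (ok)
  801/5884*7/12 + 6503/17652*1/12 + 1303/5884*1/6 + 561/2942*1/12 + 1/12*1/3 = 561/2942 = pi_4  (ok)
  801/5884*1/12 + 6503/17652*1/12 + 1303/5884*1/12 + 561/2942*1/12 + 1/12*1/12 = 1/12 = pi_5  (ok)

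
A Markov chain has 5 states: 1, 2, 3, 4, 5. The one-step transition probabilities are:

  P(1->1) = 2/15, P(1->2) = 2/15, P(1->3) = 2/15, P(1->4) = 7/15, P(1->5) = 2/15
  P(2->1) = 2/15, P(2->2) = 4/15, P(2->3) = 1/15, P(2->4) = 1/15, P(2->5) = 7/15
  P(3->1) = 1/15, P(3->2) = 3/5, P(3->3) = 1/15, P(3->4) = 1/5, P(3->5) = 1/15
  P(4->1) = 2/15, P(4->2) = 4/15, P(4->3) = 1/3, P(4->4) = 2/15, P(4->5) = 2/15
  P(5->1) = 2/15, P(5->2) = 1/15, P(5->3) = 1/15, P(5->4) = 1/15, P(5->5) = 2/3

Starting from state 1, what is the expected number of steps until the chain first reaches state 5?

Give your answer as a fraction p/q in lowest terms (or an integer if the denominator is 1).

Let h_i = expected steps to first reach 5 from state i.
Boundary: h_5 = 0.
First-step equations for the other states:
  h_1 = 1 + 2/15*h_1 + 2/15*h_2 + 2/15*h_3 + 7/15*h_4 + 2/15*h_5
  h_2 = 1 + 2/15*h_1 + 4/15*h_2 + 1/15*h_3 + 1/15*h_4 + 7/15*h_5
  h_3 = 1 + 1/15*h_1 + 3/5*h_2 + 1/15*h_3 + 1/5*h_4 + 1/15*h_5
  h_4 = 1 + 2/15*h_1 + 4/15*h_2 + 1/3*h_3 + 2/15*h_4 + 2/15*h_5

Substituting h_5 = 0 and rearranging gives the linear system (I - Q) h = 1:
  [13/15, -2/15, -2/15, -7/15] . (h_1, h_2, h_3, h_4) = 1
  [-2/15, 11/15, -1/15, -1/15] . (h_1, h_2, h_3, h_4) = 1
  [-1/15, -3/5, 14/15, -1/5] . (h_1, h_2, h_3, h_4) = 1
  [-2/15, -4/15, -1/3, 13/15] . (h_1, h_2, h_3, h_4) = 1

Solving yields:
  h_1 = 2383/510
  h_2 = 767/255
  h_3 = 2189/510
  h_4 = 2269/510

Starting state is 1, so the expected hitting time is h_1 = 2383/510.

Answer: 2383/510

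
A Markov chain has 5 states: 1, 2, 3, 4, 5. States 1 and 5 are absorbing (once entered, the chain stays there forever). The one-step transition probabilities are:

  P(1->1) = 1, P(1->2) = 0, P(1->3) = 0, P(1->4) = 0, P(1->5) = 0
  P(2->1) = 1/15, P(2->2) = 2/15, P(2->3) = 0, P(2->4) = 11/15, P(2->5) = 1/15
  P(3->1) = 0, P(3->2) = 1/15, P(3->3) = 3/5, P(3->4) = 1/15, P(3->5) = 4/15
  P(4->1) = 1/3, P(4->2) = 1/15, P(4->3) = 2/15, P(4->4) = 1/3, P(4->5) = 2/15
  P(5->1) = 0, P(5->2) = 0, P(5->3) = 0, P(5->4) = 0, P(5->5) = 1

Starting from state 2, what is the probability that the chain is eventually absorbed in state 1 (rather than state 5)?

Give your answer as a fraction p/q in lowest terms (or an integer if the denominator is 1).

Let a_i = P(absorbed in 1 | start in state i).
Boundary conditions: a_1 = 1, a_5 = 0.
For each transient state i, a_i = sum_j P(i->j) * a_j:
  a_2 = 1/15*a_1 + 2/15*a_2 + 0*a_3 + 11/15*a_4 + 1/15*a_5
  a_3 = 0*a_1 + 1/15*a_2 + 3/5*a_3 + 1/15*a_4 + 4/15*a_5
  a_4 = 1/3*a_1 + 1/15*a_2 + 2/15*a_3 + 1/3*a_4 + 2/15*a_5

Substituting a_1 = 1 and a_5 = 0, rearrange to (I - Q) a = r where r[i] = P(i -> 1):
  [13/15, 0, -11/15] . (a_2, a_3, a_4) = 1/15
  [-1/15, 2/5, -1/15] . (a_2, a_3, a_4) = 0
  [-1/15, -2/15, 2/3] . (a_2, a_3, a_4) = 1/3

Solving yields:
  a_2 = 194/333
  a_3 = 131/666
  a_4 = 199/333

Starting state is 2, so the absorption probability is a_2 = 194/333.

Answer: 194/333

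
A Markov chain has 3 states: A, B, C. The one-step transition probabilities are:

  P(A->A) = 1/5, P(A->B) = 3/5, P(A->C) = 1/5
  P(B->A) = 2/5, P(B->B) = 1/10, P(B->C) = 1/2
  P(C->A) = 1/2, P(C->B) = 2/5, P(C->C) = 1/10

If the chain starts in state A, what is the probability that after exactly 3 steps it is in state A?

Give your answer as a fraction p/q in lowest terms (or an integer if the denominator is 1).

Computing P^3 by repeated multiplication:
P^1 =
  A: [1/5, 3/5, 1/5]
  B: [2/5, 1/10, 1/2]
  C: [1/2, 2/5, 1/10]
P^2 =
  A: [19/50, 13/50, 9/25]
  B: [37/100, 9/20, 9/50]
  C: [31/100, 19/50, 31/100]
P^3 =
  A: [9/25, 199/500, 121/500]
  B: [43/125, 339/1000, 317/1000]
  C: [369/1000, 87/250, 283/1000]

(P^3)[A -> A] = 9/25

Answer: 9/25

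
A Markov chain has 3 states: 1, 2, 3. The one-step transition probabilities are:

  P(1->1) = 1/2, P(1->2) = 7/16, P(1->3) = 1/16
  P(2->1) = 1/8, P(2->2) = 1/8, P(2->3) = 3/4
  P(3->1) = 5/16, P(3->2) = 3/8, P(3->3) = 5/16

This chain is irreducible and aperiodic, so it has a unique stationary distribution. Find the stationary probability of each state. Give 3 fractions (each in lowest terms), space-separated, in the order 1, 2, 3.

The stationary distribution satisfies pi = pi * P, i.e.:
  pi_1 = 1/2*pi_1 + 1/8*pi_2 + 5/16*pi_3
  pi_2 = 7/16*pi_1 + 1/8*pi_2 + 3/8*pi_3
  pi_3 = 1/16*pi_1 + 3/4*pi_2 + 5/16*pi_3
with normalization: pi_1 + pi_2 + pi_3 = 1.

Using the first 2 balance equations plus normalization, the linear system A*pi = b is:
  [-1/2, 1/8, 5/16] . pi = 0
  [7/16, -7/8, 3/8] . pi = 0
  [1, 1, 1] . pi = 1

Solving yields:
  pi_1 = 82/263
  pi_2 = 83/263
  pi_3 = 98/263

Verification (pi * P):
  82/263*1/2 + 83/263*1/8 + 98/263*5/16 = 82/263 = pi_1  (ok)
  82/263*7/16 + 83/263*1/8 + 98/263*3/8 = 83/263 = pi_2  (ok)
  82/263*1/16 + 83/263*3/4 + 98/263*5/16 = 98/263 = pi_3  (ok)

Answer: 82/263 83/263 98/263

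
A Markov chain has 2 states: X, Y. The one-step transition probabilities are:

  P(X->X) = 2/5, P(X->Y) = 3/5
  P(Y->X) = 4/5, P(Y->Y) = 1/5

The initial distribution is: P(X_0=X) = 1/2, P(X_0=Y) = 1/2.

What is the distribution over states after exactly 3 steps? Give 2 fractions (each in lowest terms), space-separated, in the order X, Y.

Answer: 72/125 53/125

Derivation:
Propagating the distribution step by step (d_{t+1} = d_t * P):
d_0 = (X=1/2, Y=1/2)
  d_1[X] = 1/2*2/5 + 1/2*4/5 = 3/5
  d_1[Y] = 1/2*3/5 + 1/2*1/5 = 2/5
d_1 = (X=3/5, Y=2/5)
  d_2[X] = 3/5*2/5 + 2/5*4/5 = 14/25
  d_2[Y] = 3/5*3/5 + 2/5*1/5 = 11/25
d_2 = (X=14/25, Y=11/25)
  d_3[X] = 14/25*2/5 + 11/25*4/5 = 72/125
  d_3[Y] = 14/25*3/5 + 11/25*1/5 = 53/125
d_3 = (X=72/125, Y=53/125)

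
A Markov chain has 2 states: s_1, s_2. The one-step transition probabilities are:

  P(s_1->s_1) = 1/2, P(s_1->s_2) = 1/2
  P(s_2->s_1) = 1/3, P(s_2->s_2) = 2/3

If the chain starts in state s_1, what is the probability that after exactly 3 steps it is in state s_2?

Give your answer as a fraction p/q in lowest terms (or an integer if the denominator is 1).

Answer: 43/72

Derivation:
Computing P^3 by repeated multiplication:
P^1 =
  s_1: [1/2, 1/2]
  s_2: [1/3, 2/3]
P^2 =
  s_1: [5/12, 7/12]
  s_2: [7/18, 11/18]
P^3 =
  s_1: [29/72, 43/72]
  s_2: [43/108, 65/108]

(P^3)[s_1 -> s_2] = 43/72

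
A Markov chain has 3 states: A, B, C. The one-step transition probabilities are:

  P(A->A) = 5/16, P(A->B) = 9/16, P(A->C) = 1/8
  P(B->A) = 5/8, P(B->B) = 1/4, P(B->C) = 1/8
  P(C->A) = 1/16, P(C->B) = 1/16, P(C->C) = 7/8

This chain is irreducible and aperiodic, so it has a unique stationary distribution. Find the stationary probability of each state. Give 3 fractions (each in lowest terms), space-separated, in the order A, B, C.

Answer: 11/42 5/21 1/2

Derivation:
The stationary distribution satisfies pi = pi * P, i.e.:
  pi_A = 5/16*pi_A + 5/8*pi_B + 1/16*pi_C
  pi_B = 9/16*pi_A + 1/4*pi_B + 1/16*pi_C
  pi_C = 1/8*pi_A + 1/8*pi_B + 7/8*pi_C
with normalization: pi_A + pi_B + pi_C = 1.

Using the first 2 balance equations plus normalization, the linear system A*pi = b is:
  [-11/16, 5/8, 1/16] . pi = 0
  [9/16, -3/4, 1/16] . pi = 0
  [1, 1, 1] . pi = 1

Solving yields:
  pi_A = 11/42
  pi_B = 5/21
  pi_C = 1/2

Verification (pi * P):
  11/42*5/16 + 5/21*5/8 + 1/2*1/16 = 11/42 = pi_A  (ok)
  11/42*9/16 + 5/21*1/4 + 1/2*1/16 = 5/21 = pi_B  (ok)
  11/42*1/8 + 5/21*1/8 + 1/2*7/8 = 1/2 = pi_C  (ok)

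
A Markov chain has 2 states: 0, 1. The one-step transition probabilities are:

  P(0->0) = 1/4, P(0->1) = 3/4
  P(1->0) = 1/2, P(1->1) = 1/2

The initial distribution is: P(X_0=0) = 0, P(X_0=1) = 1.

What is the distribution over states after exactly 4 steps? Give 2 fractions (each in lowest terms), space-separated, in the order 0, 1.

Propagating the distribution step by step (d_{t+1} = d_t * P):
d_0 = (0=0, 1=1)
  d_1[0] = 0*1/4 + 1*1/2 = 1/2
  d_1[1] = 0*3/4 + 1*1/2 = 1/2
d_1 = (0=1/2, 1=1/2)
  d_2[0] = 1/2*1/4 + 1/2*1/2 = 3/8
  d_2[1] = 1/2*3/4 + 1/2*1/2 = 5/8
d_2 = (0=3/8, 1=5/8)
  d_3[0] = 3/8*1/4 + 5/8*1/2 = 13/32
  d_3[1] = 3/8*3/4 + 5/8*1/2 = 19/32
d_3 = (0=13/32, 1=19/32)
  d_4[0] = 13/32*1/4 + 19/32*1/2 = 51/128
  d_4[1] = 13/32*3/4 + 19/32*1/2 = 77/128
d_4 = (0=51/128, 1=77/128)

Answer: 51/128 77/128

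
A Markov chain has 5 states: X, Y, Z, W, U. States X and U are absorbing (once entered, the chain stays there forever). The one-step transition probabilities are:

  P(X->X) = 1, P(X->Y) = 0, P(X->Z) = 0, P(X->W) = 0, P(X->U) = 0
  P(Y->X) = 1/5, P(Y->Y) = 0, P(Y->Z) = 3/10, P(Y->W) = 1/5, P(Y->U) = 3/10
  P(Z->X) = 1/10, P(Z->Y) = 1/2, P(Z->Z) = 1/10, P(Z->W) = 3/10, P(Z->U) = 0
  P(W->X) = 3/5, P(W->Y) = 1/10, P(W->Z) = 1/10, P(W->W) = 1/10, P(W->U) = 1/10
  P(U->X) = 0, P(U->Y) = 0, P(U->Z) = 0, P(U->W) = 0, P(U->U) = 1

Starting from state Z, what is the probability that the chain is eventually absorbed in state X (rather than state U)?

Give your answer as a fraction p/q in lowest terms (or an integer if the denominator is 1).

Let a_i = P(absorbed in X | start in state i).
Boundary conditions: a_X = 1, a_U = 0.
For each transient state i, a_i = sum_j P(i->j) * a_j:
  a_Y = 1/5*a_X + 0*a_Y + 3/10*a_Z + 1/5*a_W + 3/10*a_U
  a_Z = 1/10*a_X + 1/2*a_Y + 1/10*a_Z + 3/10*a_W + 0*a_U
  a_W = 3/5*a_X + 1/10*a_Y + 1/10*a_Z + 1/10*a_W + 1/10*a_U

Substituting a_X = 1 and a_U = 0, rearrange to (I - Q) a = r where r[i] = P(i -> X):
  [1, -3/10, -1/5] . (a_Y, a_Z, a_W) = 1/5
  [-1/2, 9/10, -3/10] . (a_Y, a_Z, a_W) = 1/10
  [-1/10, -1/10, 9/10] . (a_Y, a_Z, a_W) = 3/5

Solving yields:
  a_Y = 347/608
  a_Z = 53/76
  a_W = 491/608

Starting state is Z, so the absorption probability is a_Z = 53/76.

Answer: 53/76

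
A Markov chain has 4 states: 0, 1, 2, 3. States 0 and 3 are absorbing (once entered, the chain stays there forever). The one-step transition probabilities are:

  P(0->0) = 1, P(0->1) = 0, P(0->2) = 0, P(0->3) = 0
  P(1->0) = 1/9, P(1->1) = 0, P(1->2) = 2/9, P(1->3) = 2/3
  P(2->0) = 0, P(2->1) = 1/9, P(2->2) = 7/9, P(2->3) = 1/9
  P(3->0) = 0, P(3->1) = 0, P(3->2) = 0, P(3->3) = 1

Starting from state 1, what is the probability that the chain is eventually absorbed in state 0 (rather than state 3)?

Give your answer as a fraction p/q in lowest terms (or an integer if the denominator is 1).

Let a_i = P(absorbed in 0 | start in state i).
Boundary conditions: a_0 = 1, a_3 = 0.
For each transient state i, a_i = sum_j P(i->j) * a_j:
  a_1 = 1/9*a_0 + 0*a_1 + 2/9*a_2 + 2/3*a_3
  a_2 = 0*a_0 + 1/9*a_1 + 7/9*a_2 + 1/9*a_3

Substituting a_0 = 1 and a_3 = 0, rearrange to (I - Q) a = r where r[i] = P(i -> 0):
  [1, -2/9] . (a_1, a_2) = 1/9
  [-1/9, 2/9] . (a_1, a_2) = 0

Solving yields:
  a_1 = 1/8
  a_2 = 1/16

Starting state is 1, so the absorption probability is a_1 = 1/8.

Answer: 1/8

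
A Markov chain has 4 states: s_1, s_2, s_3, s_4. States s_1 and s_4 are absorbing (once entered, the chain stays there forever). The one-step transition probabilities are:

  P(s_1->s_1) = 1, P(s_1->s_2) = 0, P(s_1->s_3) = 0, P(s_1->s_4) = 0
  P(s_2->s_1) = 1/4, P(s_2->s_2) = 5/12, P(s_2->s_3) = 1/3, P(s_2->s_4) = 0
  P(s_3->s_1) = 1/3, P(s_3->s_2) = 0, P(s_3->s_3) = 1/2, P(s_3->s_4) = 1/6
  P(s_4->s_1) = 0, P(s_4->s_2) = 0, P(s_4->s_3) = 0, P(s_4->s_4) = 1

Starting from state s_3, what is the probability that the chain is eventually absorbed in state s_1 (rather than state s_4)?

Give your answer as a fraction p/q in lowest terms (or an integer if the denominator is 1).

Let a_i = P(absorbed in s_1 | start in state i).
Boundary conditions: a_s_1 = 1, a_s_4 = 0.
For each transient state i, a_i = sum_j P(i->j) * a_j:
  a_s_2 = 1/4*a_s_1 + 5/12*a_s_2 + 1/3*a_s_3 + 0*a_s_4
  a_s_3 = 1/3*a_s_1 + 0*a_s_2 + 1/2*a_s_3 + 1/6*a_s_4

Substituting a_s_1 = 1 and a_s_4 = 0, rearrange to (I - Q) a = r where r[i] = P(i -> s_1):
  [7/12, -1/3] . (a_s_2, a_s_3) = 1/4
  [0, 1/2] . (a_s_2, a_s_3) = 1/3

Solving yields:
  a_s_2 = 17/21
  a_s_3 = 2/3

Starting state is s_3, so the absorption probability is a_s_3 = 2/3.

Answer: 2/3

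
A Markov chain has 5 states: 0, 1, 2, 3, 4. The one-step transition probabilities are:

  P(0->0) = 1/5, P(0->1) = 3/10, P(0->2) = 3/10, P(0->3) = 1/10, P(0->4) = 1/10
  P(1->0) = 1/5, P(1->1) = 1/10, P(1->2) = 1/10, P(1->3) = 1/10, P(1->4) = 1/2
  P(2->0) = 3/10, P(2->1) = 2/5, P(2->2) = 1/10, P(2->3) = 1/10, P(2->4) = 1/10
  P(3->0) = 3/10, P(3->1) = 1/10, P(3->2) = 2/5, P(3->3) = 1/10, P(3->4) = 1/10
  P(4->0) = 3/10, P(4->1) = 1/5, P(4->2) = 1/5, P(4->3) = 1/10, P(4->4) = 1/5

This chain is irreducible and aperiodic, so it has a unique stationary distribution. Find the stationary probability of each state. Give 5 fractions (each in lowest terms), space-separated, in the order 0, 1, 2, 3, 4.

Answer: 3437/13660 3173/13660 689/3415 1/10 732/3415

Derivation:
The stationary distribution satisfies pi = pi * P, i.e.:
  pi_0 = 1/5*pi_0 + 1/5*pi_1 + 3/10*pi_2 + 3/10*pi_3 + 3/10*pi_4
  pi_1 = 3/10*pi_0 + 1/10*pi_1 + 2/5*pi_2 + 1/10*pi_3 + 1/5*pi_4
  pi_2 = 3/10*pi_0 + 1/10*pi_1 + 1/10*pi_2 + 2/5*pi_3 + 1/5*pi_4
  pi_3 = 1/10*pi_0 + 1/10*pi_1 + 1/10*pi_2 + 1/10*pi_3 + 1/10*pi_4
  pi_4 = 1/10*pi_0 + 1/2*pi_1 + 1/10*pi_2 + 1/10*pi_3 + 1/5*pi_4
with normalization: pi_0 + pi_1 + pi_2 + pi_3 + pi_4 = 1.

Using the first 4 balance equations plus normalization, the linear system A*pi = b is:
  [-4/5, 1/5, 3/10, 3/10, 3/10] . pi = 0
  [3/10, -9/10, 2/5, 1/10, 1/5] . pi = 0
  [3/10, 1/10, -9/10, 2/5, 1/5] . pi = 0
  [1/10, 1/10, 1/10, -9/10, 1/10] . pi = 0
  [1, 1, 1, 1, 1] . pi = 1

Solving yields:
  pi_0 = 3437/13660
  pi_1 = 3173/13660
  pi_2 = 689/3415
  pi_3 = 1/10
  pi_4 = 732/3415

Verification (pi * P):
  3437/13660*1/5 + 3173/13660*1/5 + 689/3415*3/10 + 1/10*3/10 + 732/3415*3/10 = 3437/13660 = pi_0  (ok)
  3437/13660*3/10 + 3173/13660*1/10 + 689/3415*2/5 + 1/10*1/10 + 732/3415*1/5 = 3173/13660 = pi_1  (ok)
  3437/13660*3/10 + 3173/13660*1/10 + 689/3415*1/10 + 1/10*2/5 + 732/3415*1/5 = 689/3415 = pi_2  (ok)
  3437/13660*1/10 + 3173/13660*1/10 + 689/3415*1/10 + 1/10*1/10 + 732/3415*1/10 = 1/10 = pi_3  (ok)
  3437/13660*1/10 + 3173/13660*1/2 + 689/3415*1/10 + 1/10*1/10 + 732/3415*1/5 = 732/3415 = pi_4  (ok)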